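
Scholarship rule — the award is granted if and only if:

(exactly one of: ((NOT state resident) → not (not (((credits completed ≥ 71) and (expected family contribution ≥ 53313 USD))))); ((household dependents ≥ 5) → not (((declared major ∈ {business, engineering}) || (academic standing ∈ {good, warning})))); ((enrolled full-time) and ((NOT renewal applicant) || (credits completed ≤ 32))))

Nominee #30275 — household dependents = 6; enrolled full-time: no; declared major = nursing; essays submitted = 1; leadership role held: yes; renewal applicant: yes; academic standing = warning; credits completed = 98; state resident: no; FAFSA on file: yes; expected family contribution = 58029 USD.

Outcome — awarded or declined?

Atomic conditions:
  NOT state resident: no → true
  credits completed ≥ 71: 98 ≥ 71 is true
  expected family contribution ≥ 53313 USD: 58029 ≥ 53313 is true
  household dependents ≥ 5: 6 ≥ 5 is true
  declared major ∈ {business, engineering}: nursing is not in the set → false
  academic standing ∈ {good, warning}: warning is in the set → true
  enrolled full-time: no → false
  NOT renewal applicant: yes → false
  credits completed ≤ 32: 98 ≤ 32 is false
Combine:
[1.2.1.1] true AND true = true
[1.2.1] NOT true = false
[1.2] NOT false = true
[1] true → true = true
[2.2.1] false OR true = true
[2.2] NOT true = false
[2] true → false = false
[3.2] false OR false = false
[3] false AND false = false
[root] exactly-one(true, false, false) = true
Overall: true → awarded

Awarded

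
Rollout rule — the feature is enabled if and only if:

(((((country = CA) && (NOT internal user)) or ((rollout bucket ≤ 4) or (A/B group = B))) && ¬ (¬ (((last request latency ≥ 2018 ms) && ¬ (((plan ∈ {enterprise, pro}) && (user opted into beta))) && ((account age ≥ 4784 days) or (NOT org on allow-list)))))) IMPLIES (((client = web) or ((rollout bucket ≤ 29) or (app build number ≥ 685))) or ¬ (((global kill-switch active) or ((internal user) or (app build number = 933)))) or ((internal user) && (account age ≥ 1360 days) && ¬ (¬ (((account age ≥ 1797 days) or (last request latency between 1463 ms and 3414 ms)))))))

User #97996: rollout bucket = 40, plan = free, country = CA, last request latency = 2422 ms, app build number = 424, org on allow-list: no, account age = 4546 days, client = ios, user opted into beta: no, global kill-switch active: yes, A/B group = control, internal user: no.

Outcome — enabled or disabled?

Atomic conditions:
  country = CA: CA == CA is true
  NOT internal user: no → true
  rollout bucket ≤ 4: 40 ≤ 4 is false
  A/B group = B: control == B is false
  last request latency ≥ 2018 ms: 2422 ≥ 2018 is true
  plan ∈ {enterprise, pro}: free is not in the set → false
  user opted into beta: no → false
  account age ≥ 4784 days: 4546 ≥ 4784 is false
  NOT org on allow-list: no → true
  client = web: ios == web is false
  rollout bucket ≤ 29: 40 ≤ 29 is false
  app build number ≥ 685: 424 ≥ 685 is false
  global kill-switch active: yes → true
  internal user: no → false
  app build number = 933: 424 == 933 is false
  account age ≥ 1360 days: 4546 ≥ 1360 is true
  account age ≥ 1797 days: 4546 ≥ 1797 is true
  last request latency between 1463 ms and 3414 ms: 2422 in [1463, 3414] is true
Combine:
[1.1.1] true AND true = true
[1.1.2] false OR false = false
[1.1] true OR false = true
[1.2.1.1.2.1] false AND false = false
[1.2.1.1.2] NOT false = true
[1.2.1.1.3] false OR true = true
[1.2.1.1] true AND true AND true = true
[1.2.1] NOT true = false
[1.2] NOT false = true
[1] true AND true = true
[2.1.2] false OR false = false
[2.1] false OR false = false
[2.2.1.2] false OR false = false
[2.2.1] true OR false = true
[2.2] NOT true = false
[2.3.3.1.1] true OR true = true
[2.3.3.1] NOT true = false
[2.3.3] NOT false = true
[2.3] false AND true AND true = false
[2] false OR false OR false = false
[root] true → false = false
Overall: false → disabled

Disabled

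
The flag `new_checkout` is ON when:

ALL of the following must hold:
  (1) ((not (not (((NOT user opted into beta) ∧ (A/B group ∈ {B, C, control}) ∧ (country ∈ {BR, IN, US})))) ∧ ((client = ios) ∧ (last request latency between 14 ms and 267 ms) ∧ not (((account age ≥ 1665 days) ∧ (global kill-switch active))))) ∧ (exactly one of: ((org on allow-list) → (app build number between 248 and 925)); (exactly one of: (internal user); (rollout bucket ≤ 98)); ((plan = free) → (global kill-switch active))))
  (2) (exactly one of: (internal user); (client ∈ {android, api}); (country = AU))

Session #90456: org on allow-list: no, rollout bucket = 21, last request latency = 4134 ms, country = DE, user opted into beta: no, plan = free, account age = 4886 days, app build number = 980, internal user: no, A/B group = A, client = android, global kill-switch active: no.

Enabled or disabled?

Atomic conditions:
  NOT user opted into beta: no → true
  A/B group ∈ {B, C, control}: A is not in the set → false
  country ∈ {BR, IN, US}: DE is not in the set → false
  client = ios: android == ios is false
  last request latency between 14 ms and 267 ms: 4134 in [14, 267] is false
  account age ≥ 1665 days: 4886 ≥ 1665 is true
  global kill-switch active: no → false
  org on allow-list: no → false
  app build number between 248 and 925: 980 in [248, 925] is false
  internal user: no → false
  rollout bucket ≤ 98: 21 ≤ 98 is true
  plan = free: free == free is true
  client ∈ {android, api}: android is in the set → true
  country = AU: DE == AU is false
Combine:
[1.1.1.1.1] true AND false AND false = false
[1.1.1.1] NOT false = true
[1.1.1] NOT true = false
[1.1.2.3.1] true AND false = false
[1.1.2.3] NOT false = true
[1.1.2] false AND false AND true = false
[1.1] false AND false = false
[1.2.1] false → false (antecedent false ⇒ implication holds) = true
[1.2.2] exactly-one(false, true) = true
[1.2.3] true → false = false
[1.2] exactly-one(true, true, false) = false
[1] false AND false = false
[2] exactly-one(false, true, false) = true
[root] false AND true = false
Overall: false → disabled

Disabled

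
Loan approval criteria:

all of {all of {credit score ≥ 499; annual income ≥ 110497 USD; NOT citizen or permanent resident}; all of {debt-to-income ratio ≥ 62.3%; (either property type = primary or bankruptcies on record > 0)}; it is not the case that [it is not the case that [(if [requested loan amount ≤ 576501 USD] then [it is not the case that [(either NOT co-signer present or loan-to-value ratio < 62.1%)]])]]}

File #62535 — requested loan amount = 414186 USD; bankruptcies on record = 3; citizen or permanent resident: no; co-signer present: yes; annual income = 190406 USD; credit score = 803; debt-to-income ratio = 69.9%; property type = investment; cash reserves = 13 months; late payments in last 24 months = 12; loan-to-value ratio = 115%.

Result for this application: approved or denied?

Approved

Atomic conditions:
  credit score ≥ 499: 803 ≥ 499 is true
  annual income ≥ 110497 USD: 190406 ≥ 110497 is true
  NOT citizen or permanent resident: no → true
  debt-to-income ratio ≥ 62.3%: 69.9 ≥ 62.3 is true
  property type = primary: investment == primary is false
  bankruptcies on record > 0: 3 > 0 is true
  requested loan amount ≤ 576501 USD: 414186 ≤ 576501 is true
  NOT co-signer present: yes → false
  loan-to-value ratio < 62.1%: 115 < 62.1 is false
Combine:
[1] true AND true AND true = true
[2.2] false OR true = true
[2] true AND true = true
[3.1.1.2.1] false OR false = false
[3.1.1.2] NOT false = true
[3.1.1] true → true = true
[3.1] NOT true = false
[3] NOT false = true
[root] true AND true AND true = true
Overall: true → approved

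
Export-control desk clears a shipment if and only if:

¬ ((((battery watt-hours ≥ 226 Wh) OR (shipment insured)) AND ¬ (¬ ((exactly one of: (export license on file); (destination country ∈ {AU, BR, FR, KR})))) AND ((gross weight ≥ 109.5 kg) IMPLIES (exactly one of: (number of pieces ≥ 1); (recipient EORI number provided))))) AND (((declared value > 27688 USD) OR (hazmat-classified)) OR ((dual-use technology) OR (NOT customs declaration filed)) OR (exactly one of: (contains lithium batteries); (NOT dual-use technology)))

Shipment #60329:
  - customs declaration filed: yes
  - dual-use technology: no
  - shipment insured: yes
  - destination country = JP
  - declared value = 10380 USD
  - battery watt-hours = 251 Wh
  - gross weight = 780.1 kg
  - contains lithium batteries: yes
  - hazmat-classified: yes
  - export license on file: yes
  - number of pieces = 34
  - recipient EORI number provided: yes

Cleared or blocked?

Atomic conditions:
  battery watt-hours ≥ 226 Wh: 251 ≥ 226 is true
  shipment insured: yes → true
  export license on file: yes → true
  destination country ∈ {AU, BR, FR, KR}: JP is not in the set → false
  gross weight ≥ 109.5 kg: 780.1 ≥ 109.5 is true
  number of pieces ≥ 1: 34 ≥ 1 is true
  recipient EORI number provided: yes → true
  declared value > 27688 USD: 10380 > 27688 is false
  hazmat-classified: yes → true
  dual-use technology: no → false
  NOT customs declaration filed: yes → false
  contains lithium batteries: yes → true
  NOT dual-use technology: no → true
Combine:
[1.1.1] true OR true = true
[1.1.2.1.1] exactly-one(true, false) = true
[1.1.2.1] NOT true = false
[1.1.2] NOT false = true
[1.1.3.2] exactly-one(true, true) = false
[1.1.3] true → false = false
[1.1] true AND true AND false = false
[1] NOT false = true
[2.1] false OR true = true
[2.2] false OR false = false
[2.3] exactly-one(true, true) = false
[2] true OR false OR false = true
[root] true AND true = true
Overall: true → cleared

Cleared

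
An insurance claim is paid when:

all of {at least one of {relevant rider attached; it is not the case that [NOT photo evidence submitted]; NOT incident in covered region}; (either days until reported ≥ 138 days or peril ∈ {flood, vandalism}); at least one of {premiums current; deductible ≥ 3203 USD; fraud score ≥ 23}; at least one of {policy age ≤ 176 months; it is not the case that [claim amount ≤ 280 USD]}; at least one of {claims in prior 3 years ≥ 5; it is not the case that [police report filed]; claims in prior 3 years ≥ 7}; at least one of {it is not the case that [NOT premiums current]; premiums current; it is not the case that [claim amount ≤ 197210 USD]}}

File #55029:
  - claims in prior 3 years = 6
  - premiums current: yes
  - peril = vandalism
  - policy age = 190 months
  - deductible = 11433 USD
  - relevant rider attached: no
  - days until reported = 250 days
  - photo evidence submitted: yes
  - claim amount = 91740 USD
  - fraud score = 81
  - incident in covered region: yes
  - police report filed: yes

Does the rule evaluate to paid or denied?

Atomic conditions:
  relevant rider attached: no → false
  NOT photo evidence submitted: yes → false
  NOT incident in covered region: yes → false
  days until reported ≥ 138 days: 250 ≥ 138 is true
  peril ∈ {flood, vandalism}: vandalism is in the set → true
  premiums current: yes → true
  deductible ≥ 3203 USD: 11433 ≥ 3203 is true
  fraud score ≥ 23: 81 ≥ 23 is true
  policy age ≤ 176 months: 190 ≤ 176 is false
  claim amount ≤ 280 USD: 91740 ≤ 280 is false
  claims in prior 3 years ≥ 5: 6 ≥ 5 is true
  police report filed: yes → true
  claims in prior 3 years ≥ 7: 6 ≥ 7 is false
  NOT premiums current: yes → false
  claim amount ≤ 197210 USD: 91740 ≤ 197210 is true
Combine:
[1.2] NOT false = true
[1] false OR true OR false = true
[2] true OR true = true
[3] true OR true OR true = true
[4.2] NOT false = true
[4] false OR true = true
[5.2] NOT true = false
[5] true OR false OR false = true
[6.1] NOT false = true
[6.3] NOT true = false
[6] true OR true OR false = true
[root] true AND true AND true AND true AND true AND true = true
Overall: true → paid

Paid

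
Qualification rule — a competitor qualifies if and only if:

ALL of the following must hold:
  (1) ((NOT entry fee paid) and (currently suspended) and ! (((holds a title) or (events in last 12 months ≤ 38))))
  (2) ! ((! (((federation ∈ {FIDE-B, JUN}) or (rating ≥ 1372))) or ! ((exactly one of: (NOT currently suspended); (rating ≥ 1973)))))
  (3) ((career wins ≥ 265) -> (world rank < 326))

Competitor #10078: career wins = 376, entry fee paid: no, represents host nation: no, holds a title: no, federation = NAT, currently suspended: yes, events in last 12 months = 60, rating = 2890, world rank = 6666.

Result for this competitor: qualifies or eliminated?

Eliminated

Atomic conditions:
  NOT entry fee paid: no → true
  currently suspended: yes → true
  holds a title: no → false
  events in last 12 months ≤ 38: 60 ≤ 38 is false
  federation ∈ {FIDE-B, JUN}: NAT is not in the set → false
  rating ≥ 1372: 2890 ≥ 1372 is true
  NOT currently suspended: yes → false
  rating ≥ 1973: 2890 ≥ 1973 is true
  career wins ≥ 265: 376 ≥ 265 is true
  world rank < 326: 6666 < 326 is false
Combine:
[1.3.1] false OR false = false
[1.3] NOT false = true
[1] true AND true AND true = true
[2.1.1.1] false OR true = true
[2.1.1] NOT true = false
[2.1.2.1] exactly-one(false, true) = true
[2.1.2] NOT true = false
[2.1] false OR false = false
[2] NOT false = true
[3] true → false = false
[root] true AND true AND false = false
Overall: false → eliminated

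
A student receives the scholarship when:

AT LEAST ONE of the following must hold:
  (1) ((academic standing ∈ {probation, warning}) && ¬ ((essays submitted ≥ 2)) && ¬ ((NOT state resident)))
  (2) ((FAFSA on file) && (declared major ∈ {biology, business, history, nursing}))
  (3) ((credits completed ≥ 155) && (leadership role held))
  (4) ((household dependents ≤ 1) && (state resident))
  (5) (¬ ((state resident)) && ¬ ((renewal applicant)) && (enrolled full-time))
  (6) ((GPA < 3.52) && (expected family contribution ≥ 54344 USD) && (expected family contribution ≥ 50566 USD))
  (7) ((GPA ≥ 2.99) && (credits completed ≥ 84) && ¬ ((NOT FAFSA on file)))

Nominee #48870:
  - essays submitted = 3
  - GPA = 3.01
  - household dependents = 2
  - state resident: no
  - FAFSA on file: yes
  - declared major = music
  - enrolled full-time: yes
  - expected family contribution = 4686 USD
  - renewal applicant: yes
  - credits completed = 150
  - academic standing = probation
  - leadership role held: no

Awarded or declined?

Awarded

Atomic conditions:
  academic standing ∈ {probation, warning}: probation is in the set → true
  essays submitted ≥ 2: 3 ≥ 2 is true
  NOT state resident: no → true
  FAFSA on file: yes → true
  declared major ∈ {biology, business, history, nursing}: music is not in the set → false
  credits completed ≥ 155: 150 ≥ 155 is false
  leadership role held: no → false
  household dependents ≤ 1: 2 ≤ 1 is false
  state resident: no → false
  renewal applicant: yes → true
  enrolled full-time: yes → true
  GPA < 3.52: 3.01 < 3.52 is true
  expected family contribution ≥ 54344 USD: 4686 ≥ 54344 is false
  expected family contribution ≥ 50566 USD: 4686 ≥ 50566 is false
  GPA ≥ 2.99: 3.01 ≥ 2.99 is true
  credits completed ≥ 84: 150 ≥ 84 is true
  NOT FAFSA on file: yes → false
Combine:
[1.2] NOT true = false
[1.3] NOT true = false
[1] true AND false AND false = false
[2] true AND false = false
[3] false AND false = false
[4] false AND false = false
[5.1] NOT false = true
[5.2] NOT true = false
[5] true AND false AND true = false
[6] true AND false AND false = false
[7.3] NOT false = true
[7] true AND true AND true = true
[root] false OR false OR false OR false OR false OR false OR true = true
Overall: true → awarded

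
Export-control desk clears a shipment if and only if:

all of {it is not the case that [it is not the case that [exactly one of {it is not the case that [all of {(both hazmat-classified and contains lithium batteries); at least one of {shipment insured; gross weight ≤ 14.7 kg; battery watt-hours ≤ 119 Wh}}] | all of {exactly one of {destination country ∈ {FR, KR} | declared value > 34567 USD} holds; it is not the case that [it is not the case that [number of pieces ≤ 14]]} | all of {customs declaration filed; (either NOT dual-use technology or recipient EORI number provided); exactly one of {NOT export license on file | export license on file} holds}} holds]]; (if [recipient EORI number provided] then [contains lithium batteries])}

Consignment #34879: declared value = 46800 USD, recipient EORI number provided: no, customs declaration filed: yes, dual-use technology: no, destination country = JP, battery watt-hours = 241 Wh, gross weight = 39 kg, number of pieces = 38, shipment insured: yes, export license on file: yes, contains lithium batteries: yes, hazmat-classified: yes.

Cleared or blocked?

Atomic conditions:
  hazmat-classified: yes → true
  contains lithium batteries: yes → true
  shipment insured: yes → true
  gross weight ≤ 14.7 kg: 39 ≤ 14.7 is false
  battery watt-hours ≤ 119 Wh: 241 ≤ 119 is false
  destination country ∈ {FR, KR}: JP is not in the set → false
  declared value > 34567 USD: 46800 > 34567 is true
  number of pieces ≤ 14: 38 ≤ 14 is false
  customs declaration filed: yes → true
  NOT dual-use technology: no → true
  recipient EORI number provided: no → false
  NOT export license on file: yes → false
  export license on file: yes → true
Combine:
[1.1.1.1.1.1] true AND true = true
[1.1.1.1.1.2] true OR false OR false = true
[1.1.1.1.1] true AND true = true
[1.1.1.1] NOT true = false
[1.1.1.2.1] exactly-one(false, true) = true
[1.1.1.2.2.1] NOT false = true
[1.1.1.2.2] NOT true = false
[1.1.1.2] true AND false = false
[1.1.1.3.2] true OR false = true
[1.1.1.3.3] exactly-one(false, true) = true
[1.1.1.3] true AND true AND true = true
[1.1.1] exactly-one(false, false, true) = true
[1.1] NOT true = false
[1] NOT false = true
[2] false → true (antecedent false ⇒ implication holds) = true
[root] true AND true = true
Overall: true → cleared

Cleared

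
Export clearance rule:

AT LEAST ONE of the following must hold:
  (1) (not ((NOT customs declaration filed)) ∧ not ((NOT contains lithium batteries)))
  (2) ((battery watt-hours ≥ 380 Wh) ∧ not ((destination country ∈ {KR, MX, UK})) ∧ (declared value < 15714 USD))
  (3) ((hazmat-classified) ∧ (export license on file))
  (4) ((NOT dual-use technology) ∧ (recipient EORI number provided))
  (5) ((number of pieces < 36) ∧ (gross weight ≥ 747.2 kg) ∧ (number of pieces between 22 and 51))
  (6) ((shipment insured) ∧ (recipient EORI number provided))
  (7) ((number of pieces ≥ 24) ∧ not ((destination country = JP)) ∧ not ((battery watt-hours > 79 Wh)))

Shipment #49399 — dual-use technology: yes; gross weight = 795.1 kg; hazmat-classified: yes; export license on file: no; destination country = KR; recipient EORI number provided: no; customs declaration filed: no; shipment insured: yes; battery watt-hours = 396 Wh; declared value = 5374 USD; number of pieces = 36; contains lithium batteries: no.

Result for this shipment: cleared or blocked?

Atomic conditions:
  NOT customs declaration filed: no → true
  NOT contains lithium batteries: no → true
  battery watt-hours ≥ 380 Wh: 396 ≥ 380 is true
  destination country ∈ {KR, MX, UK}: KR is in the set → true
  declared value < 15714 USD: 5374 < 15714 is true
  hazmat-classified: yes → true
  export license on file: no → false
  NOT dual-use technology: yes → false
  recipient EORI number provided: no → false
  number of pieces < 36: 36 < 36 is false
  gross weight ≥ 747.2 kg: 795.1 ≥ 747.2 is true
  number of pieces between 22 and 51: 36 in [22, 51] is true
  shipment insured: yes → true
  number of pieces ≥ 24: 36 ≥ 24 is true
  destination country = JP: KR == JP is false
  battery watt-hours > 79 Wh: 396 > 79 is true
Combine:
[1.1] NOT true = false
[1.2] NOT true = false
[1] false AND false = false
[2.2] NOT true = false
[2] true AND false AND true = false
[3] true AND false = false
[4] false AND false = false
[5] false AND true AND true = false
[6] true AND false = false
[7.2] NOT false = true
[7.3] NOT true = false
[7] true AND true AND false = false
[root] false OR false OR false OR false OR false OR false OR false = false
Overall: false → blocked

Blocked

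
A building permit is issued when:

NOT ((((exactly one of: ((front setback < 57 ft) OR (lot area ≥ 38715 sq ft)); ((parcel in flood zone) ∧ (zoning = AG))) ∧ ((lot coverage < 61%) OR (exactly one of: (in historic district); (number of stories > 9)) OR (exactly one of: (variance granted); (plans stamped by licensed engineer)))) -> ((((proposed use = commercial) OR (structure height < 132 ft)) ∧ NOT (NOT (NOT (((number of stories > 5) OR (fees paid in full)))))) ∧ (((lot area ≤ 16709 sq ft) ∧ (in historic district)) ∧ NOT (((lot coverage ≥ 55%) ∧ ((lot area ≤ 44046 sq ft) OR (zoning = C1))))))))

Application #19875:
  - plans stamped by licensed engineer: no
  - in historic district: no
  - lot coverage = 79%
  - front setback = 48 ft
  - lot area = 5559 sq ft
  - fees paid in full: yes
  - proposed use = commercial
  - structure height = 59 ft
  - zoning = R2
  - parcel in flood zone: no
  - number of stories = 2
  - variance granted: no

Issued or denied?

Atomic conditions:
  front setback < 57 ft: 48 < 57 is true
  lot area ≥ 38715 sq ft: 5559 ≥ 38715 is false
  parcel in flood zone: no → false
  zoning = AG: R2 == AG is false
  lot coverage < 61%: 79 < 61 is false
  in historic district: no → false
  number of stories > 9: 2 > 9 is false
  variance granted: no → false
  plans stamped by licensed engineer: no → false
  proposed use = commercial: commercial == commercial is true
  structure height < 132 ft: 59 < 132 is true
  number of stories > 5: 2 > 5 is false
  fees paid in full: yes → true
  lot area ≤ 16709 sq ft: 5559 ≤ 16709 is true
  lot coverage ≥ 55%: 79 ≥ 55 is true
  lot area ≤ 44046 sq ft: 5559 ≤ 44046 is true
  zoning = C1: R2 == C1 is false
Combine:
[1.1.1.1] true OR false = true
[1.1.1.2] false AND false = false
[1.1.1] exactly-one(true, false) = true
[1.1.2.2] exactly-one(false, false) = false
[1.1.2.3] exactly-one(false, false) = false
[1.1.2] false OR false OR false = false
[1.1] true AND false = false
[1.2.1.1] true OR true = true
[1.2.1.2.1.1.1] false OR true = true
[1.2.1.2.1.1] NOT true = false
[1.2.1.2.1] NOT false = true
[1.2.1.2] NOT true = false
[1.2.1] true AND false = false
[1.2.2.1] true AND false = false
[1.2.2.2.1.2] true OR false = true
[1.2.2.2.1] true AND true = true
[1.2.2.2] NOT true = false
[1.2.2] false AND false = false
[1.2] false AND false = false
[1] false → false (antecedent false ⇒ implication holds) = true
[root] NOT true = false
Overall: false → denied

Denied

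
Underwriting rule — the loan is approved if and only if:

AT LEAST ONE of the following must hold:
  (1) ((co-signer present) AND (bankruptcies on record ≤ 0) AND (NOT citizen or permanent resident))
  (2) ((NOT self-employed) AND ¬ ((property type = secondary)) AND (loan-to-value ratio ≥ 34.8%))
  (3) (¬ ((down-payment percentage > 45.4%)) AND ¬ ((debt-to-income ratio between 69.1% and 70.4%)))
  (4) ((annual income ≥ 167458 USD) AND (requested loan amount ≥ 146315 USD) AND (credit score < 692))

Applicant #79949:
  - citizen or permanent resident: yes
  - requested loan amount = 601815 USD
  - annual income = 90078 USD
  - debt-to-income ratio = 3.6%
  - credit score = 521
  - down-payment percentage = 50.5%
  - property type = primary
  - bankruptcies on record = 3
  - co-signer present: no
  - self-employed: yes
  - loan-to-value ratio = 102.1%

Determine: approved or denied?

Atomic conditions:
  co-signer present: no → false
  bankruptcies on record ≤ 0: 3 ≤ 0 is false
  NOT citizen or permanent resident: yes → false
  NOT self-employed: yes → false
  property type = secondary: primary == secondary is false
  loan-to-value ratio ≥ 34.8%: 102.1 ≥ 34.8 is true
  down-payment percentage > 45.4%: 50.5 > 45.4 is true
  debt-to-income ratio between 69.1% and 70.4%: 3.6 in [69.1, 70.4] is false
  annual income ≥ 167458 USD: 90078 ≥ 167458 is false
  requested loan amount ≥ 146315 USD: 601815 ≥ 146315 is true
  credit score < 692: 521 < 692 is true
Combine:
[1] false AND false AND false = false
[2.2] NOT false = true
[2] false AND true AND true = false
[3.1] NOT true = false
[3.2] NOT false = true
[3] false AND true = false
[4] false AND true AND true = false
[root] false OR false OR false OR false = false
Overall: false → denied

Denied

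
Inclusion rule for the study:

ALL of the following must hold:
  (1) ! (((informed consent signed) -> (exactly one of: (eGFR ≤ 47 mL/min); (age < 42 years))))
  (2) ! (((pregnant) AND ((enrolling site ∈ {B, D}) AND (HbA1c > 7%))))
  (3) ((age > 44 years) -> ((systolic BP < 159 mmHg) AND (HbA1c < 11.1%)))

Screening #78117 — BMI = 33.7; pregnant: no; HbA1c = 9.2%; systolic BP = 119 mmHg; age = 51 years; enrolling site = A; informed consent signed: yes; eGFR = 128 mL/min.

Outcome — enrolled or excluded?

Enrolled

Atomic conditions:
  informed consent signed: yes → true
  eGFR ≤ 47 mL/min: 128 ≤ 47 is false
  age < 42 years: 51 < 42 is false
  pregnant: no → false
  enrolling site ∈ {B, D}: A is not in the set → false
  HbA1c > 7%: 9.2 > 7 is true
  age > 44 years: 51 > 44 is true
  systolic BP < 159 mmHg: 119 < 159 is true
  HbA1c < 11.1%: 9.2 < 11.1 is true
Combine:
[1.1.2] exactly-one(false, false) = false
[1.1] true → false = false
[1] NOT false = true
[2.1.2] false AND true = false
[2.1] false AND false = false
[2] NOT false = true
[3.2] true AND true = true
[3] true → true = true
[root] true AND true AND true = true
Overall: true → enrolled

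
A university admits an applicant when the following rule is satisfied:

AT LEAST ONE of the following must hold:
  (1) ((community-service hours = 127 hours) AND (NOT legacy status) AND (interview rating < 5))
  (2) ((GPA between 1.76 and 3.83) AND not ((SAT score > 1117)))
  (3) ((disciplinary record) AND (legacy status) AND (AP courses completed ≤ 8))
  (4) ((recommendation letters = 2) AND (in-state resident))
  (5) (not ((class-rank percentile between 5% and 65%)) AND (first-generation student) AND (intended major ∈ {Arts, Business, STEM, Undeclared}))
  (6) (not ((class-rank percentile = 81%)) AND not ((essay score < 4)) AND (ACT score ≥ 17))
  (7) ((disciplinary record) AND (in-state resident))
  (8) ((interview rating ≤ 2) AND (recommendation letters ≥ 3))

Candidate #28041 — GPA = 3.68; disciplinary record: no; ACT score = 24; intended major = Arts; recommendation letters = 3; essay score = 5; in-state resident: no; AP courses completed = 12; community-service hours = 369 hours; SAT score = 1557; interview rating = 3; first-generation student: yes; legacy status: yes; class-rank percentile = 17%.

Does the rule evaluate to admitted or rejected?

Atomic conditions:
  community-service hours = 127 hours: 369 == 127 is false
  NOT legacy status: yes → false
  interview rating < 5: 3 < 5 is true
  GPA between 1.76 and 3.83: 3.68 in [1.76, 3.83] is true
  SAT score > 1117: 1557 > 1117 is true
  disciplinary record: no → false
  legacy status: yes → true
  AP courses completed ≤ 8: 12 ≤ 8 is false
  recommendation letters = 2: 3 == 2 is false
  in-state resident: no → false
  class-rank percentile between 5% and 65%: 17 in [5, 65] is true
  first-generation student: yes → true
  intended major ∈ {Arts, Business, STEM, Undeclared}: Arts is in the set → true
  class-rank percentile = 81%: 17 == 81 is false
  essay score < 4: 5 < 4 is false
  ACT score ≥ 17: 24 ≥ 17 is true
  interview rating ≤ 2: 3 ≤ 2 is false
  recommendation letters ≥ 3: 3 ≥ 3 is true
Combine:
[1] false AND false AND true = false
[2.2] NOT true = false
[2] true AND false = false
[3] false AND true AND false = false
[4] false AND false = false
[5.1] NOT true = false
[5] false AND true AND true = false
[6.1] NOT false = true
[6.2] NOT false = true
[6] true AND true AND true = true
[7] false AND false = false
[8] false AND true = false
[root] false OR false OR false OR false OR false OR true OR false OR false = true
Overall: true → admitted

Admitted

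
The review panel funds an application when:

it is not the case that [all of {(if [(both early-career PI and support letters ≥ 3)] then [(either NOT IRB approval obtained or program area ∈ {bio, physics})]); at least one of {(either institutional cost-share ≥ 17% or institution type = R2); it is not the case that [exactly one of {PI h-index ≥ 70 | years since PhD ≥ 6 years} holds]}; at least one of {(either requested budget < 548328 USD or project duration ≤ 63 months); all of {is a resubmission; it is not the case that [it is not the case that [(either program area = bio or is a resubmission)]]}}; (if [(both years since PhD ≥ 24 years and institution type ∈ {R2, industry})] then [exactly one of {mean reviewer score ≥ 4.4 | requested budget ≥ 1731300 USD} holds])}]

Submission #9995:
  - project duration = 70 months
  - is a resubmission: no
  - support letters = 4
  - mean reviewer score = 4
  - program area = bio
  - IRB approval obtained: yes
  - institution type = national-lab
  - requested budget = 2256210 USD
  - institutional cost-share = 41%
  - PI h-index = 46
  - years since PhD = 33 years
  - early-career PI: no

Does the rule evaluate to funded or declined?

Atomic conditions:
  early-career PI: no → false
  support letters ≥ 3: 4 ≥ 3 is true
  NOT IRB approval obtained: yes → false
  program area ∈ {bio, physics}: bio is in the set → true
  institutional cost-share ≥ 17%: 41 ≥ 17 is true
  institution type = R2: national-lab == R2 is false
  PI h-index ≥ 70: 46 ≥ 70 is false
  years since PhD ≥ 6 years: 33 ≥ 6 is true
  requested budget < 548328 USD: 2256210 < 548328 is false
  project duration ≤ 63 months: 70 ≤ 63 is false
  is a resubmission: no → false
  program area = bio: bio == bio is true
  years since PhD ≥ 24 years: 33 ≥ 24 is true
  institution type ∈ {R2, industry}: national-lab is not in the set → false
  mean reviewer score ≥ 4.4: 4 ≥ 4.4 is false
  requested budget ≥ 1731300 USD: 2256210 ≥ 1731300 is true
Combine:
[1.1.1] false AND true = false
[1.1.2] false OR true = true
[1.1] false → true (antecedent false ⇒ implication holds) = true
[1.2.1] true OR false = true
[1.2.2.1] exactly-one(false, true) = true
[1.2.2] NOT true = false
[1.2] true OR false = true
[1.3.1] false OR false = false
[1.3.2.2.1.1] true OR false = true
[1.3.2.2.1] NOT true = false
[1.3.2.2] NOT false = true
[1.3.2] false AND true = false
[1.3] false OR false = false
[1.4.1] true AND false = false
[1.4.2] exactly-one(false, true) = true
[1.4] false → true (antecedent false ⇒ implication holds) = true
[1] true AND true AND false AND true = false
[root] NOT false = true
Overall: true → funded

Funded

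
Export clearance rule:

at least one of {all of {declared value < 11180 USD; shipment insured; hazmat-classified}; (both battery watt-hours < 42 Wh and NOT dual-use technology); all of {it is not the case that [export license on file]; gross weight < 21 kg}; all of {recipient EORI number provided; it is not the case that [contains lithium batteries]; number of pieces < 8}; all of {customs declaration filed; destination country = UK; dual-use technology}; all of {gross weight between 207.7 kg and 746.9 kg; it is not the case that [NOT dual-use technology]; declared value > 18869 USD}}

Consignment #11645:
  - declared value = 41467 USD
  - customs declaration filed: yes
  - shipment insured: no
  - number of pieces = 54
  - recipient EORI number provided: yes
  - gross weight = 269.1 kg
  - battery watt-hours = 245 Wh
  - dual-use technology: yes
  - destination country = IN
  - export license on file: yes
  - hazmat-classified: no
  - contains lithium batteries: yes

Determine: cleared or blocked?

Cleared

Atomic conditions:
  declared value < 11180 USD: 41467 < 11180 is false
  shipment insured: no → false
  hazmat-classified: no → false
  battery watt-hours < 42 Wh: 245 < 42 is false
  NOT dual-use technology: yes → false
  export license on file: yes → true
  gross weight < 21 kg: 269.1 < 21 is false
  recipient EORI number provided: yes → true
  contains lithium batteries: yes → true
  number of pieces < 8: 54 < 8 is false
  customs declaration filed: yes → true
  destination country = UK: IN == UK is false
  dual-use technology: yes → true
  gross weight between 207.7 kg and 746.9 kg: 269.1 in [207.7, 746.9] is true
  declared value > 18869 USD: 41467 > 18869 is true
Combine:
[1] false AND false AND false = false
[2] false AND false = false
[3.1] NOT true = false
[3] false AND false = false
[4.2] NOT true = false
[4] true AND false AND false = false
[5] true AND false AND true = false
[6.2] NOT false = true
[6] true AND true AND true = true
[root] false OR false OR false OR false OR false OR true = true
Overall: true → cleared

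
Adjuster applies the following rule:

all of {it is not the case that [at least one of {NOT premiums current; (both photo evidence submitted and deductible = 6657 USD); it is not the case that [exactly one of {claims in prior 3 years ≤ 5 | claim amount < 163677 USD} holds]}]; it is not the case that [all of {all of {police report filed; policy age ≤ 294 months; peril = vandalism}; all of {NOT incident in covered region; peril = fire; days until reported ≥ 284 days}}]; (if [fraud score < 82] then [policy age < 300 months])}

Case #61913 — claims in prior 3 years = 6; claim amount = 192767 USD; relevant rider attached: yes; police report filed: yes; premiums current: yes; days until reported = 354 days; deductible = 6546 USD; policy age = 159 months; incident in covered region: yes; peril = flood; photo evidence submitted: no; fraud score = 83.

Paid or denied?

Atomic conditions:
  NOT premiums current: yes → false
  photo evidence submitted: no → false
  deductible = 6657 USD: 6546 == 6657 is false
  claims in prior 3 years ≤ 5: 6 ≤ 5 is false
  claim amount < 163677 USD: 192767 < 163677 is false
  police report filed: yes → true
  policy age ≤ 294 months: 159 ≤ 294 is true
  peril = vandalism: flood == vandalism is false
  NOT incident in covered region: yes → false
  peril = fire: flood == fire is false
  days until reported ≥ 284 days: 354 ≥ 284 is true
  fraud score < 82: 83 < 82 is false
  policy age < 300 months: 159 < 300 is true
Combine:
[1.1.2] false AND false = false
[1.1.3.1] exactly-one(false, false) = false
[1.1.3] NOT false = true
[1.1] false OR false OR true = true
[1] NOT true = false
[2.1.1] true AND true AND false = false
[2.1.2] false AND false AND true = false
[2.1] false AND false = false
[2] NOT false = true
[3] false → true (antecedent false ⇒ implication holds) = true
[root] false AND true AND true = false
Overall: false → denied

Denied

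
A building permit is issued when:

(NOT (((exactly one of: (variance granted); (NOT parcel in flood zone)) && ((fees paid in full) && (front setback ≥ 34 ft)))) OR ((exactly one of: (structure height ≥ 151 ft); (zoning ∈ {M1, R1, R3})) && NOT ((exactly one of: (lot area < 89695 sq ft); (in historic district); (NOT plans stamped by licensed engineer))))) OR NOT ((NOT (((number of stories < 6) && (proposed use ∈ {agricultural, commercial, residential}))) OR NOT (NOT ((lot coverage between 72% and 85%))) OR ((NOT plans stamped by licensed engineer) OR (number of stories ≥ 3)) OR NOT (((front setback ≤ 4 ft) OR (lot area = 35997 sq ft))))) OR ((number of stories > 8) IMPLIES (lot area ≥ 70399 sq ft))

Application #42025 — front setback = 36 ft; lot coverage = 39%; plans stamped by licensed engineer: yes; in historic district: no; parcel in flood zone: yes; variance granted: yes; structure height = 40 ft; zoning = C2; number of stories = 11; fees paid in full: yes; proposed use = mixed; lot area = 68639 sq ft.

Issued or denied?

Atomic conditions:
  variance granted: yes → true
  NOT parcel in flood zone: yes → false
  fees paid in full: yes → true
  front setback ≥ 34 ft: 36 ≥ 34 is true
  structure height ≥ 151 ft: 40 ≥ 151 is false
  zoning ∈ {M1, R1, R3}: C2 is not in the set → false
  lot area < 89695 sq ft: 68639 < 89695 is true
  in historic district: no → false
  NOT plans stamped by licensed engineer: yes → false
  number of stories < 6: 11 < 6 is false
  proposed use ∈ {agricultural, commercial, residential}: mixed is not in the set → false
  lot coverage between 72% and 85%: 39 in [72, 85] is false
  number of stories ≥ 3: 11 ≥ 3 is true
  front setback ≤ 4 ft: 36 ≤ 4 is false
  lot area = 35997 sq ft: 68639 == 35997 is false
  number of stories > 8: 11 > 8 is true
  lot area ≥ 70399 sq ft: 68639 ≥ 70399 is false
Combine:
[1.1.1.1] exactly-one(true, false) = true
[1.1.1.2] true AND true = true
[1.1.1] true AND true = true
[1.1] NOT true = false
[1.2.1] exactly-one(false, false) = false
[1.2.2.1] exactly-one(true, false, false) = true
[1.2.2] NOT true = false
[1.2] false AND false = false
[1] false OR false = false
[2.1.1.1] false AND false = false
[2.1.1] NOT false = true
[2.1.2.1] NOT false = true
[2.1.2] NOT true = false
[2.1.3] false OR true = true
[2.1.4.1] false OR false = false
[2.1.4] NOT false = true
[2.1] true OR false OR true OR true = true
[2] NOT true = false
[3] true → false = false
[root] false OR false OR false = false
Overall: false → denied

Denied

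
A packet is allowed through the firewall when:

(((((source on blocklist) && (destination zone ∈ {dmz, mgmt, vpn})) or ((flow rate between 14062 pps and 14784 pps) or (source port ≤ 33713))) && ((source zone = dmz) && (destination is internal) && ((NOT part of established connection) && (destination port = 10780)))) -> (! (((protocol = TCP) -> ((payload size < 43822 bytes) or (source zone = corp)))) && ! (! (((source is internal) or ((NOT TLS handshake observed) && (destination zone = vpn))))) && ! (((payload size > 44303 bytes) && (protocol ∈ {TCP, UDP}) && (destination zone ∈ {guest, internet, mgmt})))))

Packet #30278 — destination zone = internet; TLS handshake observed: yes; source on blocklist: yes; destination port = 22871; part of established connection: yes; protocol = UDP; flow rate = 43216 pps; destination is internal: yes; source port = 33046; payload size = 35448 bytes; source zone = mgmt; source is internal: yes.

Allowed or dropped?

Allowed

Atomic conditions:
  source on blocklist: yes → true
  destination zone ∈ {dmz, mgmt, vpn}: internet is not in the set → false
  flow rate between 14062 pps and 14784 pps: 43216 in [14062, 14784] is false
  source port ≤ 33713: 33046 ≤ 33713 is true
  source zone = dmz: mgmt == dmz is false
  destination is internal: yes → true
  NOT part of established connection: yes → false
  destination port = 10780: 22871 == 10780 is false
  protocol = TCP: UDP == TCP is false
  payload size < 43822 bytes: 35448 < 43822 is true
  source zone = corp: mgmt == corp is false
  source is internal: yes → true
  NOT TLS handshake observed: yes → false
  destination zone = vpn: internet == vpn is false
  payload size > 44303 bytes: 35448 > 44303 is false
  protocol ∈ {TCP, UDP}: UDP is in the set → true
  destination zone ∈ {guest, internet, mgmt}: internet is in the set → true
Combine:
[1.1.1] true AND false = false
[1.1.2] false OR true = true
[1.1] false OR true = true
[1.2.3] false AND false = false
[1.2] false AND true AND false = false
[1] true AND false = false
[2.1.1.2] true OR false = true
[2.1.1] false → true (antecedent false ⇒ implication holds) = true
[2.1] NOT true = false
[2.2.1.1.2] false AND false = false
[2.2.1.1] true OR false = true
[2.2.1] NOT true = false
[2.2] NOT false = true
[2.3.1] false AND true AND true = false
[2.3] NOT false = true
[2] false AND true AND true = false
[root] false → false (antecedent false ⇒ implication holds) = true
Overall: true → allowed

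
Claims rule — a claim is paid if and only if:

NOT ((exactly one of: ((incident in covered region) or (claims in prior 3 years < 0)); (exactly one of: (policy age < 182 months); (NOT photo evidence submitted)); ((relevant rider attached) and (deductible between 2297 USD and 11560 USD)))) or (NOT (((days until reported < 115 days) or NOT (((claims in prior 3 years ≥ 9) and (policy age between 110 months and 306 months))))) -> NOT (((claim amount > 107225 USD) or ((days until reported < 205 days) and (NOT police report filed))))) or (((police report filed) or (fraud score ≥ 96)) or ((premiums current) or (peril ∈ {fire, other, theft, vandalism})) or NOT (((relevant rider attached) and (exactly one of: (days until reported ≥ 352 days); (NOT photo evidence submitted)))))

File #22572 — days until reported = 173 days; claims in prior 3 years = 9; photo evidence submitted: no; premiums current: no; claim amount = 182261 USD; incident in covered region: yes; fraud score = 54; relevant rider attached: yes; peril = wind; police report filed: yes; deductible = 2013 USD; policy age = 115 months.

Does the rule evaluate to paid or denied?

Atomic conditions:
  incident in covered region: yes → true
  claims in prior 3 years < 0: 9 < 0 is false
  policy age < 182 months: 115 < 182 is true
  NOT photo evidence submitted: no → true
  relevant rider attached: yes → true
  deductible between 2297 USD and 11560 USD: 2013 in [2297, 11560] is false
  days until reported < 115 days: 173 < 115 is false
  claims in prior 3 years ≥ 9: 9 ≥ 9 is true
  policy age between 110 months and 306 months: 115 in [110, 306] is true
  claim amount > 107225 USD: 182261 > 107225 is true
  days until reported < 205 days: 173 < 205 is true
  NOT police report filed: yes → false
  police report filed: yes → true
  fraud score ≥ 96: 54 ≥ 96 is false
  premiums current: no → false
  peril ∈ {fire, other, theft, vandalism}: wind is not in the set → false
  days until reported ≥ 352 days: 173 ≥ 352 is false
Combine:
[1.1.1] true OR false = true
[1.1.2] exactly-one(true, true) = false
[1.1.3] true AND false = false
[1.1] exactly-one(true, false, false) = true
[1] NOT true = false
[2.1.1.2.1] true AND true = true
[2.1.1.2] NOT true = false
[2.1.1] false OR false = false
[2.1] NOT false = true
[2.2.1.2] true AND false = false
[2.2.1] true OR false = true
[2.2] NOT true = false
[2] true → false = false
[3.1] true OR false = true
[3.2] false OR false = false
[3.3.1.2] exactly-one(false, true) = true
[3.3.1] true AND true = true
[3.3] NOT true = false
[3] true OR false OR false = true
[root] false OR false OR true = true
Overall: true → paid

Paid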